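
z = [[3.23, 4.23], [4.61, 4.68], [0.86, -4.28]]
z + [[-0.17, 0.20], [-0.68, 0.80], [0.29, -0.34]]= [[3.06,4.43], [3.93,5.48], [1.15,-4.62]]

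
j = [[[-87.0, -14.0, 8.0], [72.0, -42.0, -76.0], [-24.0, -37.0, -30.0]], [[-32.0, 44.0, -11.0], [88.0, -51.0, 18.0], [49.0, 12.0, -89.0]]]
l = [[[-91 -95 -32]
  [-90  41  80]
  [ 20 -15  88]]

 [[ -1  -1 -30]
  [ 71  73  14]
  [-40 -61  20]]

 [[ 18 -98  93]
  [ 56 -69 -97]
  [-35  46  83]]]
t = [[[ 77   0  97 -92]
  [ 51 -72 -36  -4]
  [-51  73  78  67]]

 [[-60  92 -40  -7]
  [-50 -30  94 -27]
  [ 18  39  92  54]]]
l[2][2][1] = 46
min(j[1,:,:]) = -89.0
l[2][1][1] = -69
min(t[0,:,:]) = -92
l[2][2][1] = 46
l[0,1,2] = 80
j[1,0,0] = -32.0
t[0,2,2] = 78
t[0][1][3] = -4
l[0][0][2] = -32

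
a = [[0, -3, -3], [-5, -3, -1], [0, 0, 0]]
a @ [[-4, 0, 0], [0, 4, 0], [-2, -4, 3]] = [[6, 0, -9], [22, -8, -3], [0, 0, 0]]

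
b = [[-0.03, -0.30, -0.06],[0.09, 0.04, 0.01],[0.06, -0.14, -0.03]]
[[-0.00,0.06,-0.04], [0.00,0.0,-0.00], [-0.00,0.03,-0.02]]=b @ [[-0.01,0.10,-0.10], [-0.02,-0.18,0.07], [0.18,-0.08,0.30]]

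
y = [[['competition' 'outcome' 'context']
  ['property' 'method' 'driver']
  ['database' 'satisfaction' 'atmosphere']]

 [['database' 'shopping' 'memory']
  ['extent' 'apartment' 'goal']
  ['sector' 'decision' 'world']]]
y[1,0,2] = 'memory'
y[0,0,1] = 'outcome'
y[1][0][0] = 'database'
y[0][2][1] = 'satisfaction'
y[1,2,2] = 'world'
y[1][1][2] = 'goal'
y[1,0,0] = 'database'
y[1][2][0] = 'sector'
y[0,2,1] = 'satisfaction'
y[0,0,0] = 'competition'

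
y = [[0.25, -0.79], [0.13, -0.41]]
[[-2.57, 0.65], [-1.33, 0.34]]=y @ [[5.47, 0.59], [4.98, -0.64]]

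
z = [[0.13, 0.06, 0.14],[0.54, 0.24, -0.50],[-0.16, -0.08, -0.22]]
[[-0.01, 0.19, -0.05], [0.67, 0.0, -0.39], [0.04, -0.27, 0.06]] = z @ [[0.73,0.67,-0.13],[-0.21,0.04,-0.98],[-0.65,0.74,0.17]]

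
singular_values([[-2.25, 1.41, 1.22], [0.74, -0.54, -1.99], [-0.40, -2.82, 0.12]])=[3.68, 2.57, 1.16]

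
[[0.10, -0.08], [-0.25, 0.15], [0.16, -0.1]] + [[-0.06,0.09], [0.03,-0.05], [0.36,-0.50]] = [[0.04, 0.01], [-0.22, 0.1], [0.52, -0.6]]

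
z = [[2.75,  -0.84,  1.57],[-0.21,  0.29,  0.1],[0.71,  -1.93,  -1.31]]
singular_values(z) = [3.35, 2.36, 0.0]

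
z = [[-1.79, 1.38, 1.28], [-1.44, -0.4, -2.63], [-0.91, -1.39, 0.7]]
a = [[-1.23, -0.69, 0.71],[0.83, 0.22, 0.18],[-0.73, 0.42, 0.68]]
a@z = [[2.55,-2.41,0.74], [-1.97,0.81,0.61], [0.08,-2.12,-1.56]]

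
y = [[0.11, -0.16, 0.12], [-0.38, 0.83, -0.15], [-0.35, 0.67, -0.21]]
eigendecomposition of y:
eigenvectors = [[(0.09+0j), -0.81+0.00j, (-0.81-0j)], [(-0.8+0j), -0.28-0.04j, -0.28+0.04j], [-0.59+0.00j, 0.48-0.20j, 0.48+0.20j]]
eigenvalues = [(0.76+0j), (-0.02+0.02j), (-0.02-0.02j)]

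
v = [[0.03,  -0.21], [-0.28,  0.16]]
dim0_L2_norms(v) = [0.28, 0.26]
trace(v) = 0.19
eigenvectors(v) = [[-0.75, 0.55],[-0.66, -0.83]]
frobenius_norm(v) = 0.39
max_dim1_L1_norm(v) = 0.44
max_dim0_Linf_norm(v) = 0.28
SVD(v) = [[-0.46, 0.89],  [0.89, 0.46]] @ diag([0.35471812076931447, 0.1522335534561486]) @ [[-0.74,0.67], [-0.67,-0.74]]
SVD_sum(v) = [[0.12,-0.11], [-0.23,0.21]] + [[-0.09, -0.10],[-0.05, -0.05]]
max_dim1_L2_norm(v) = 0.32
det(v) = -0.05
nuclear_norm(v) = 0.51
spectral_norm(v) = 0.35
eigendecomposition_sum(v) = [[-0.1, -0.07],[-0.09, -0.06]] + [[0.13, -0.14],[-0.19, 0.22]]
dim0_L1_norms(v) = [0.31, 0.37]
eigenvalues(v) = [-0.16, 0.35]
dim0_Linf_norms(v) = [0.28, 0.21]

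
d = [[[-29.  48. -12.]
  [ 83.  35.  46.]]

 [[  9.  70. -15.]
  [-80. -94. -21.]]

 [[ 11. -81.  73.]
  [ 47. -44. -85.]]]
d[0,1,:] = [83.0, 35.0, 46.0]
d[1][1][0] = -80.0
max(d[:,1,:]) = 83.0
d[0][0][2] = -12.0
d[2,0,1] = -81.0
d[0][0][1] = 48.0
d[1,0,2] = -15.0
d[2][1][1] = -44.0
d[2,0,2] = 73.0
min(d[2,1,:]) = -85.0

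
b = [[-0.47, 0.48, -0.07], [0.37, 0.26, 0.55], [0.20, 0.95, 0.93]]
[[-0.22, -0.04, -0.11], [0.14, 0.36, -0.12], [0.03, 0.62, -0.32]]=b @ [[0.04, 0.29, 0.09], [-0.37, 0.25, -0.17], [0.4, 0.35, -0.19]]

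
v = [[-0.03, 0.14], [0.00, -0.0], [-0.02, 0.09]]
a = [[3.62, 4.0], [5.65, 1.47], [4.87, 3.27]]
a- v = [[3.65, 3.86], [5.65, 1.47], [4.89, 3.18]]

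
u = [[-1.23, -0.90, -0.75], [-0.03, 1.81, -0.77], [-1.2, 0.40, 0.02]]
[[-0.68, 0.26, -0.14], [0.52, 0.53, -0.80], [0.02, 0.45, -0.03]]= u @ [[0.12, -0.30, -0.04], [0.39, 0.23, -0.22], [0.24, -0.13, 0.52]]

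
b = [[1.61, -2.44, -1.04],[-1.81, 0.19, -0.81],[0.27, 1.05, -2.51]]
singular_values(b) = [3.26, 2.85, 1.54]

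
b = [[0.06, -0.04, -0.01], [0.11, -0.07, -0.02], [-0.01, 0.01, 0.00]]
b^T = [[0.06,0.11,-0.01], [-0.04,-0.07,0.01], [-0.01,-0.02,0.0]]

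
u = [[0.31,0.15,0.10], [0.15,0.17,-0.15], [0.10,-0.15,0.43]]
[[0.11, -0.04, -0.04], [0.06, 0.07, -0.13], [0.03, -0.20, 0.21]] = u @ [[0.55, -0.31, -0.17], [-0.31, 0.52, -0.20], [-0.17, -0.2, 0.45]]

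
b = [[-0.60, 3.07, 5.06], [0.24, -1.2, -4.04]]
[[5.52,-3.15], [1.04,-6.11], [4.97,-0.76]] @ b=[[-4.07, 20.73, 40.66], [-2.09, 10.52, 29.95], [-3.16, 16.17, 28.22]]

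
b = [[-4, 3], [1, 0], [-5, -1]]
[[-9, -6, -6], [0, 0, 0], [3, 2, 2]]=b@[[0, 0, 0], [-3, -2, -2]]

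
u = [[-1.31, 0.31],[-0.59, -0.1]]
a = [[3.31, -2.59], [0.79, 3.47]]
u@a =[[-4.09, 4.47], [-2.03, 1.18]]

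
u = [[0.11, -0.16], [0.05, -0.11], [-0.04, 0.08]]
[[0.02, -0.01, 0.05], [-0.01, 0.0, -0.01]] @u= [[-0.00, 0.0], [-0.00, 0.00]]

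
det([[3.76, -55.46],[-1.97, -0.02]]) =-109.331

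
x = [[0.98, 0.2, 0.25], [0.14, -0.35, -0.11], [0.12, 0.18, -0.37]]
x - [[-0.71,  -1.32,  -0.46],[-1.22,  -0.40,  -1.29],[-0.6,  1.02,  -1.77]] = [[1.69, 1.52, 0.71], [1.36, 0.05, 1.18], [0.72, -0.84, 1.40]]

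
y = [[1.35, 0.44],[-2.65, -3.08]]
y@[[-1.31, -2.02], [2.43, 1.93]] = [[-0.7, -1.88], [-4.01, -0.59]]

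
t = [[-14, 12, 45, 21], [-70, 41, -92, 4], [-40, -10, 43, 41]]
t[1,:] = [-70, 41, -92, 4]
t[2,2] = 43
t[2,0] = -40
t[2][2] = 43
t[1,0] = -70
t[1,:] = [-70, 41, -92, 4]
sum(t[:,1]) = 43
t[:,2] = [45, -92, 43]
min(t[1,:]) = -92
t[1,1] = 41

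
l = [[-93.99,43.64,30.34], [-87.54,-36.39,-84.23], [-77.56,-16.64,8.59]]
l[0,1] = 43.64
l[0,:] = [-93.99, 43.64, 30.34]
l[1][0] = -87.54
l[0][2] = 30.34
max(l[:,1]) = 43.64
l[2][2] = 8.59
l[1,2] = -84.23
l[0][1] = 43.64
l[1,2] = -84.23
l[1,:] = [-87.54, -36.39, -84.23]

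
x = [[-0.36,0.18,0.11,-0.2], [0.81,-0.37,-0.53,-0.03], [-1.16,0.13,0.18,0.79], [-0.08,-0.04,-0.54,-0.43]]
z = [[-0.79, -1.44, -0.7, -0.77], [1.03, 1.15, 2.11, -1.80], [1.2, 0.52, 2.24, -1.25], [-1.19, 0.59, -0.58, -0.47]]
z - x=[[-0.43, -1.62, -0.81, -0.57], [0.22, 1.52, 2.64, -1.77], [2.36, 0.39, 2.06, -2.04], [-1.11, 0.63, -0.04, -0.04]]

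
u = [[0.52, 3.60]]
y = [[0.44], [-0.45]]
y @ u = [[0.23, 1.58], [-0.23, -1.62]]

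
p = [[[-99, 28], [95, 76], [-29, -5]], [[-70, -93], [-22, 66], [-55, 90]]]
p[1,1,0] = -22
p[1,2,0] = -55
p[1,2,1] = 90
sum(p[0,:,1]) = 99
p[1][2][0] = -55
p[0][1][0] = 95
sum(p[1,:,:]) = -84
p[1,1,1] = 66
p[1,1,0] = -22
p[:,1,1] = [76, 66]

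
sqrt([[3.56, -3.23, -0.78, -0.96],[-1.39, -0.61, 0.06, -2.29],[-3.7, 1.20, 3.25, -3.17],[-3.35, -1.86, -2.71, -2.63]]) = [[(1.98+0.27j), (-0.97+0.3j), (-0.07+0.16j), (-0.09+0.46j)], [(-0.15+0.45j), 0.56+0.49j, (0.2+0.26j), (-0.33+0.75j)], [-0.89+0.35j, (0.55+0.38j), 1.75+0.21j, -0.73+0.59j], [-0.77+0.85j, 0.02+0.93j, (-0.69+0.5j), 0.52+1.44j]]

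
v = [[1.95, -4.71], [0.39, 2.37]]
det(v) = 6.458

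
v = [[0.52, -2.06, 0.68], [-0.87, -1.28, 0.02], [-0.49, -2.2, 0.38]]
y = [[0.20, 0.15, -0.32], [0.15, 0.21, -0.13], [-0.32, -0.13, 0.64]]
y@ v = [[0.13, 0.10, 0.02], [-0.04, -0.29, 0.06], [-0.37, -0.58, 0.02]]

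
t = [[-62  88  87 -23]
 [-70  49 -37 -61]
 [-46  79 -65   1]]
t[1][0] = -70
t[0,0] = -62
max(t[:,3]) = 1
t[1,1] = 49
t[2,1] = 79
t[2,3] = 1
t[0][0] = -62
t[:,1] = [88, 49, 79]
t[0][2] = 87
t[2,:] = [-46, 79, -65, 1]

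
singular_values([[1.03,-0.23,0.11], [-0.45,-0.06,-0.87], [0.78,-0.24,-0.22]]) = [1.43, 0.88, 0.0]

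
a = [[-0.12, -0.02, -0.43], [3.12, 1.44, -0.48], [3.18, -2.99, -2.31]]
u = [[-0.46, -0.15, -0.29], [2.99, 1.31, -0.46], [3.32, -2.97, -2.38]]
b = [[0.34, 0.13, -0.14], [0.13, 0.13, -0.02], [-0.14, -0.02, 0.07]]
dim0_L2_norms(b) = [0.39, 0.18, 0.16]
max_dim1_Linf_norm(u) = 3.32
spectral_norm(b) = 0.45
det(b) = -0.00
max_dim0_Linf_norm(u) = 3.32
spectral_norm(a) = 5.23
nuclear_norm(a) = 8.66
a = u + b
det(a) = 6.44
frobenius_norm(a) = 6.05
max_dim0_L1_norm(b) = 0.61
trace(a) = -0.99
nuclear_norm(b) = 0.54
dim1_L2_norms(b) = [0.39, 0.18, 0.16]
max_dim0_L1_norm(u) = 6.77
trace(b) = 0.54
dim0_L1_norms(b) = [0.61, 0.28, 0.23]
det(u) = 5.06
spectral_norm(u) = 5.33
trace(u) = -1.53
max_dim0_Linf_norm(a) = 3.18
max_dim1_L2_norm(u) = 5.05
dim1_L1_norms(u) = [0.9, 4.76, 8.67]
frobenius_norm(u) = 6.06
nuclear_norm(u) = 8.52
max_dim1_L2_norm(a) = 4.94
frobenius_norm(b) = 0.46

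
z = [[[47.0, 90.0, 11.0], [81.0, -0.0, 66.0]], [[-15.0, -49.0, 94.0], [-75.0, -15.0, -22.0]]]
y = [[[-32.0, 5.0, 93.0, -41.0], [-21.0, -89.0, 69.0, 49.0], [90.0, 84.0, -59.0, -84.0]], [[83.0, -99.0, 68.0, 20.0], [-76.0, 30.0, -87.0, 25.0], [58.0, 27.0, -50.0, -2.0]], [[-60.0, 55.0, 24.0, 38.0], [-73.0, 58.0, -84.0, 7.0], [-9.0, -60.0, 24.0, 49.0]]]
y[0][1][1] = -89.0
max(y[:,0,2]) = 93.0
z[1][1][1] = -15.0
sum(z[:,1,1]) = -15.0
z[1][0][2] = 94.0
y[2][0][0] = -60.0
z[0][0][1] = 90.0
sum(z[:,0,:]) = 178.0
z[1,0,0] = -15.0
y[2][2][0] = -9.0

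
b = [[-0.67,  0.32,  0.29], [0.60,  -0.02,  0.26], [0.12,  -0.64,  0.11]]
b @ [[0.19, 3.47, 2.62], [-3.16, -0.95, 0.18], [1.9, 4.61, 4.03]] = [[-0.59, -1.29, -0.53],[0.67, 3.3, 2.62],[2.25, 1.53, 0.64]]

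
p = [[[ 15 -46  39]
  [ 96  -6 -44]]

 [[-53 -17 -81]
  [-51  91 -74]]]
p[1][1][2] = -74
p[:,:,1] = [[-46, -6], [-17, 91]]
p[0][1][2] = -44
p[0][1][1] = -6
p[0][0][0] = 15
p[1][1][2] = -74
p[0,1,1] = -6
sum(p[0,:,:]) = 54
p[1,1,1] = 91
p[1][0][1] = -17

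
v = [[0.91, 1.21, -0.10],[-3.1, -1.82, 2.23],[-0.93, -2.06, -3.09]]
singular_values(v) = [4.43, 3.9, 0.31]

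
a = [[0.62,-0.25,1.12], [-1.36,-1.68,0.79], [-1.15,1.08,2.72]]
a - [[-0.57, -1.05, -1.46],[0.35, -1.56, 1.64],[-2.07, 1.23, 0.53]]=[[1.19, 0.8, 2.58], [-1.71, -0.12, -0.85], [0.92, -0.15, 2.19]]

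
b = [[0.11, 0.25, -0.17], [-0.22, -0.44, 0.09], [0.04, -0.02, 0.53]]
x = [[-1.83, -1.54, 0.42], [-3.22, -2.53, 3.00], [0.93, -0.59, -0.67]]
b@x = [[-1.16,  -0.70,  0.91], [1.9,  1.40,  -1.47], [0.48,  -0.32,  -0.40]]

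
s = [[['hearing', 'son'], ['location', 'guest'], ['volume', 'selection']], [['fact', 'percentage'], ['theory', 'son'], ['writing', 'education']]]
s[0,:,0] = ['hearing', 'location', 'volume']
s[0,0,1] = 'son'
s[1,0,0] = 'fact'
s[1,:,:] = [['fact', 'percentage'], ['theory', 'son'], ['writing', 'education']]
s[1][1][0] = 'theory'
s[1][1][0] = 'theory'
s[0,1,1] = 'guest'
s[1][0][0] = 'fact'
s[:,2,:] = [['volume', 'selection'], ['writing', 'education']]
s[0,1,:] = ['location', 'guest']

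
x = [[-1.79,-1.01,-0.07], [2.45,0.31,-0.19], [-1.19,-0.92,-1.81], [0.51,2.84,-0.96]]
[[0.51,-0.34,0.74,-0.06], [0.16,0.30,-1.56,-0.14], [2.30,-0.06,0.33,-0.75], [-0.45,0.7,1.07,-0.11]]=x@[[0.05,0.09,-0.70,-0.04], [-0.52,0.19,0.51,0.10], [-1.04,-0.12,0.02,0.39]]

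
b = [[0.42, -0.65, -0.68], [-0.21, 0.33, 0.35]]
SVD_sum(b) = [[0.42, -0.65, -0.68],[-0.21, 0.33, 0.35]] + [[0.00,-0.00,0.00], [0.00,-0.0,0.0]]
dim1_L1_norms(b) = [1.75, 0.89]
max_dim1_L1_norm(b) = 1.75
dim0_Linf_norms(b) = [0.42, 0.65, 0.68]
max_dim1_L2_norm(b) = 1.03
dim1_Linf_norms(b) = [0.68, 0.35]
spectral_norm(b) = 1.16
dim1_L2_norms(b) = [1.03, 0.52]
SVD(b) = [[-0.89,  0.45], [0.45,  0.89]] @ diag([1.1561904324795713, 0.004866604843448611]) @ [[-0.41, 0.63, 0.66],[0.73, -0.21, 0.65]]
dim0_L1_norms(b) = [0.63, 0.98, 1.03]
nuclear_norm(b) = 1.16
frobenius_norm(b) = 1.16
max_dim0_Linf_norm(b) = 0.68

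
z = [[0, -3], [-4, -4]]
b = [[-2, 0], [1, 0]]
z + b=[[-2, -3], [-3, -4]]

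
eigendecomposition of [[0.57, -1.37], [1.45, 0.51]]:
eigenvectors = [[0.01+0.70j, (0.01-0.7j)], [(0.72+0j), 0.72-0.00j]]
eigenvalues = [(0.54+1.41j), (0.54-1.41j)]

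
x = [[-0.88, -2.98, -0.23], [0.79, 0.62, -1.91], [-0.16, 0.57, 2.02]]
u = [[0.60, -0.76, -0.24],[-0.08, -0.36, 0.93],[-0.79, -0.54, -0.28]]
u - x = [[1.48, 2.22, -0.01], [-0.87, -0.98, 2.84], [-0.63, -1.11, -2.30]]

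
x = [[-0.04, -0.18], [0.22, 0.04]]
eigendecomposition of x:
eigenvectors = [[0.13-0.66j, (0.13+0.66j)], [-0.74+0.00j, (-0.74-0j)]]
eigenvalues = [(-0+0.19j), (-0-0.19j)]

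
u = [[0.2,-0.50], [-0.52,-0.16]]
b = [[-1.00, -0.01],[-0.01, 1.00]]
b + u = [[-0.80, -0.51], [-0.53, 0.84]]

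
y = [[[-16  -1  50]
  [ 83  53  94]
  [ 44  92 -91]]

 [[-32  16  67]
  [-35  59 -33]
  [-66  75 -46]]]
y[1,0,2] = 67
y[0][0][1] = -1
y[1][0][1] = 16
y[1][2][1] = 75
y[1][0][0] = -32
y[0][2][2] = -91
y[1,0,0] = -32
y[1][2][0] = -66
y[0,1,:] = [83, 53, 94]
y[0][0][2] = 50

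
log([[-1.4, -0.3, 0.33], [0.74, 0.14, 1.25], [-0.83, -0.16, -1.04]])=[[-0.96, 1.06, 3.73], [4.33, -5.24, -7.25], [-3.05, -0.74, 0.54]]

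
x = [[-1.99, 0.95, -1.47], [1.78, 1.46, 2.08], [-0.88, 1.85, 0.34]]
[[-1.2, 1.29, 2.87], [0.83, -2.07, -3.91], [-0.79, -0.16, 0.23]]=x @ [[0.75, -0.55, -1.36], [-0.03, -0.29, -0.45], [-0.22, -0.32, -0.4]]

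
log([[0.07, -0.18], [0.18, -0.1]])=[[-0.94,  -1.89],[1.89,  -2.73]]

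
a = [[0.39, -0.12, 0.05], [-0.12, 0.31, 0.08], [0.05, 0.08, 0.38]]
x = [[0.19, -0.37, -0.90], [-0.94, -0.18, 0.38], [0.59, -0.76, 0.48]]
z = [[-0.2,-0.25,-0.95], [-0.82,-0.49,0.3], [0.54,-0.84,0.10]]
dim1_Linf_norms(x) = [0.9, 0.94, 0.76]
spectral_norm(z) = 1.01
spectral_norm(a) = 0.48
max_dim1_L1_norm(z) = 1.61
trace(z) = -0.59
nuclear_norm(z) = 3.01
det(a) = 0.04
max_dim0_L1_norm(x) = 1.76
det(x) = -0.95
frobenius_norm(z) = 1.74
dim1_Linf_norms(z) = [0.95, 0.82, 0.84]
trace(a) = 1.08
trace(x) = 0.49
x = z + a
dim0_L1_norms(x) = [1.72, 1.31, 1.76]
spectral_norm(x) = 1.24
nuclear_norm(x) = 3.03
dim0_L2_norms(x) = [1.13, 0.86, 1.09]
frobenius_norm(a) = 0.66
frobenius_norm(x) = 1.79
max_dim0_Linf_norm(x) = 0.94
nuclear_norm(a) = 1.08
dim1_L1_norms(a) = [0.56, 0.51, 0.51]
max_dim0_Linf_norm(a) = 0.39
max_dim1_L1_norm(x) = 1.83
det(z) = -1.01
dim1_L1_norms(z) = [1.4, 1.61, 1.48]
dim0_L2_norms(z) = [1.0, 1.0, 1.0]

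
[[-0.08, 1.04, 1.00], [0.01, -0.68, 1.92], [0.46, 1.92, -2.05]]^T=[[-0.08, 0.01, 0.46],[1.04, -0.68, 1.92],[1.0, 1.92, -2.05]]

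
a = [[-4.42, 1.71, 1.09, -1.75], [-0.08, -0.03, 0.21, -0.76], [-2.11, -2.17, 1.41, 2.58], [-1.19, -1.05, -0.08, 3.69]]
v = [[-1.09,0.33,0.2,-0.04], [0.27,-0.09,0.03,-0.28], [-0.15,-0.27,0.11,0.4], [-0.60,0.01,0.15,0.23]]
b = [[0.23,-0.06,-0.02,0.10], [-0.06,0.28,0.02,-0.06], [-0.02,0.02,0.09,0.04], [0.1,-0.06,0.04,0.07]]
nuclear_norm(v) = 2.14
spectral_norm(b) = 0.36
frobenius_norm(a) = 7.83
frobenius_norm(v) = 1.48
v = b @ a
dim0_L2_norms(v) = [1.28, 0.44, 0.27, 0.54]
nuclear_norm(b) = 0.68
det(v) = -0.00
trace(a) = 0.65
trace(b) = 0.67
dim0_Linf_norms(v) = [1.09, 0.33, 0.2, 0.4]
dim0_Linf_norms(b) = [0.23, 0.28, 0.09, 0.1]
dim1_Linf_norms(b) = [0.23, 0.28, 0.09, 0.1]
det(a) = 3.14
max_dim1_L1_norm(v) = 1.66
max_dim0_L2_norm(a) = 5.04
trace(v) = -0.84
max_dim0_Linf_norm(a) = 4.42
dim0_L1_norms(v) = [2.11, 0.7, 0.49, 0.95]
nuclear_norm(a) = 12.44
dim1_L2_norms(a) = [5.17, 0.79, 4.22, 4.02]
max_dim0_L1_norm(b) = 0.42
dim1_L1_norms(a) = [8.97, 1.08, 8.27, 6.01]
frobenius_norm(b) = 0.43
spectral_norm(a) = 5.61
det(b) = -0.00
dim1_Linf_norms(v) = [1.09, 0.28, 0.4, 0.6]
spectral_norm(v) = 1.35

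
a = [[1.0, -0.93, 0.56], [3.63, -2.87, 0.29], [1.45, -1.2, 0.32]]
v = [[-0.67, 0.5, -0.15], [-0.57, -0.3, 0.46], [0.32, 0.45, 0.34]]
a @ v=[[0.04, 1.03, -0.39], [-0.70, 2.81, -1.77], [-0.19, 1.23, -0.66]]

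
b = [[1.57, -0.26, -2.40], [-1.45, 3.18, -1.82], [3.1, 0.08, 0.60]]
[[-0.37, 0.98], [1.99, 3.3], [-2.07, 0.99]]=b@[[-0.62,0.35], [0.19,1.03], [-0.27,-0.29]]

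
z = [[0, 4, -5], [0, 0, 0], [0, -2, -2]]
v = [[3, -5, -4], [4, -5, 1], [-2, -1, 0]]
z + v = [[3, -1, -9], [4, -5, 1], [-2, -3, -2]]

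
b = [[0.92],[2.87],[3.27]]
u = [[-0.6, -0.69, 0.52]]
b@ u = [[-0.55, -0.63, 0.48], [-1.72, -1.98, 1.49], [-1.96, -2.26, 1.70]]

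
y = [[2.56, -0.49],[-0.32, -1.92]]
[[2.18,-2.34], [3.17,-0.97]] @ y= [[6.33, 3.42], [8.43, 0.31]]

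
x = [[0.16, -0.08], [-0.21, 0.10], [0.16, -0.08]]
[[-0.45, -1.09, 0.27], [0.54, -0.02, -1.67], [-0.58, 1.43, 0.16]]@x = [[0.2, -0.09],[-0.18, 0.09],[-0.37, 0.18]]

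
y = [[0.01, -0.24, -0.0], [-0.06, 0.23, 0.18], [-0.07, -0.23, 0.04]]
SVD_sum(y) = [[0.00, -0.23, -0.05], [-0.01, 0.26, 0.06], [0.0, -0.21, -0.05]] + [[-0.02,  -0.01,  0.04], [-0.06,  -0.03,  0.11], [-0.05,  -0.02,  0.1]] + [[0.03,-0.00,0.01], [0.01,-0.0,0.00], [-0.02,0.0,-0.01]]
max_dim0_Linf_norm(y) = 0.24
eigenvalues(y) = [(0.15+0j), (0.06+0.12j), (0.06-0.12j)]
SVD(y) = [[0.57, 0.25, -0.79], [-0.64, 0.73, -0.23], [0.52, 0.63, 0.58]] @ diag([0.4135622571457056, 0.18286763606927692, 0.039060045353068534]) @ [[0.02, -0.97, -0.23], [-0.47, -0.21, 0.86], [-0.88, 0.09, -0.46]]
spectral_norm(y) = 0.41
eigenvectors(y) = [[-0.77+0.00j, 0.67+0.00j, (0.67-0j)],[0.45+0.00j, (-0.15-0.35j), (-0.15+0.35j)],[(-0.45+0j), 0.60+0.22j, (0.6-0.22j)]]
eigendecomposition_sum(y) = [[(0.22+0j), -0.18+0.00j, (-0.28+0j)], [-0.13+0.00j, 0.10-0.00j, (0.17-0j)], [0.13+0.00j, -0.10+0.00j, (-0.17+0j)]] + [[-0.10+0.02j,  (-0.03+0.11j),  0.14+0.07j], [0.03+0.05j,  (0.06-0.01j),  (0.01-0.09j)], [(-0.1-0.01j),  -0.06+0.09j,  0.10+0.11j]] + [[-0.10-0.02j,-0.03-0.11j,(0.14-0.07j)], [(0.03-0.05j),0.06+0.01j,0.01+0.09j], [-0.10+0.01j,-0.06-0.09j,(0.1-0.11j)]]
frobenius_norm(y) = 0.45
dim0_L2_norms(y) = [0.09, 0.4, 0.18]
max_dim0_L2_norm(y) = 0.4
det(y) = 0.00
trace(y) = 0.28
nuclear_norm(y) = 0.64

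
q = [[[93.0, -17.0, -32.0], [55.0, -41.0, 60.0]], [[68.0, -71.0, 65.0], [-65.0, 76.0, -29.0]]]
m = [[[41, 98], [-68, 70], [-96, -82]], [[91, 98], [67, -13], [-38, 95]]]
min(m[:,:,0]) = -96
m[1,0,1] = 98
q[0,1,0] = 55.0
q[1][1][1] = 76.0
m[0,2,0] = -96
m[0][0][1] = 98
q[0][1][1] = -41.0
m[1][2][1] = 95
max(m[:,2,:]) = 95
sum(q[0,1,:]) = 74.0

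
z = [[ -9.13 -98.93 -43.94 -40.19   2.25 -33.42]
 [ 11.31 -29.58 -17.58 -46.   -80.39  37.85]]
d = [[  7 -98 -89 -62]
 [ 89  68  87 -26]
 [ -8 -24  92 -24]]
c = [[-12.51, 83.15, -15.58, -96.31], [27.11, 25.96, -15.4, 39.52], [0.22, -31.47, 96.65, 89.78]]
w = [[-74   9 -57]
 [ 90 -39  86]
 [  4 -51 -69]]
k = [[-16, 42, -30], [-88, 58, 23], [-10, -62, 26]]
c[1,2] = -15.4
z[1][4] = -80.39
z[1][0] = 11.31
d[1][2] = 87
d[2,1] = -24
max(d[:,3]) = -24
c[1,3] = 39.52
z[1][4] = -80.39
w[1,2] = 86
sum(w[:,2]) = -40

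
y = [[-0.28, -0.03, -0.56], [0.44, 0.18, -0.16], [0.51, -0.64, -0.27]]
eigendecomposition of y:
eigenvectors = [[-0.14-0.62j, (-0.14+0.62j), -0.33+0.00j], [(-0.27+0.18j), -0.27-0.18j, -0.81+0.00j], [(-0.7+0j), (-0.7-0j), (0.48+0j)]]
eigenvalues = [(-0.41+0.62j), (-0.41-0.62j), (0.46+0j)]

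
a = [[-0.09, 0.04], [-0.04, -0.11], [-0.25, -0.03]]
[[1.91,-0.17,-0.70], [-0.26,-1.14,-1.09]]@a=[[0.01, 0.12], [0.34, 0.15]]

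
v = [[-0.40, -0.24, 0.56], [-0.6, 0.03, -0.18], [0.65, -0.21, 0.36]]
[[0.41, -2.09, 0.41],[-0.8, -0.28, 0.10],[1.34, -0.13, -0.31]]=v @ [[1.06, 1.32, -0.48], [-2.18, -0.16, 2.49], [0.55, -2.85, 1.45]]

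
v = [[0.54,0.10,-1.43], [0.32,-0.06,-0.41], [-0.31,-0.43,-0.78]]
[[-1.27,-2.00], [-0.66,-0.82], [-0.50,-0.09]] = v@[[-1.21, -1.54], [1.10, -0.14], [0.51, 0.81]]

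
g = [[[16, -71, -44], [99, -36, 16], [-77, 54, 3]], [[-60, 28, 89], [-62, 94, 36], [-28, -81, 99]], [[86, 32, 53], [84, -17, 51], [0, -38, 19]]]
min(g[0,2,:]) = -77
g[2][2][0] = 0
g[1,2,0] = -28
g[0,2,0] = -77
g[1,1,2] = 36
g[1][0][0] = -60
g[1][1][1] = 94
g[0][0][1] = -71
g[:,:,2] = [[-44, 16, 3], [89, 36, 99], [53, 51, 19]]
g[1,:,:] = [[-60, 28, 89], [-62, 94, 36], [-28, -81, 99]]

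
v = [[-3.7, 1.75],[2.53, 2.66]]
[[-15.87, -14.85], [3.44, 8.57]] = v@ [[3.38, 3.82], [-1.92, -0.41]]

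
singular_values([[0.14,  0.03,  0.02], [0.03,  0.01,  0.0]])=[0.15, 0.01]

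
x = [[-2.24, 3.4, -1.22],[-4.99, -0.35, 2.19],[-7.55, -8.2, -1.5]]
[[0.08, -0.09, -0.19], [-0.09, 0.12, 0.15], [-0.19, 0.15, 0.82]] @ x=[[1.70, 1.86, -0.01], [-1.53, -1.58, 0.15], [-6.51, -7.42, -0.67]]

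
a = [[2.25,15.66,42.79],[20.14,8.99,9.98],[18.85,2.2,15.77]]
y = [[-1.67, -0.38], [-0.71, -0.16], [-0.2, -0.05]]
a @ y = [[-23.43, -5.50], [-42.01, -9.59], [-36.20, -8.30]]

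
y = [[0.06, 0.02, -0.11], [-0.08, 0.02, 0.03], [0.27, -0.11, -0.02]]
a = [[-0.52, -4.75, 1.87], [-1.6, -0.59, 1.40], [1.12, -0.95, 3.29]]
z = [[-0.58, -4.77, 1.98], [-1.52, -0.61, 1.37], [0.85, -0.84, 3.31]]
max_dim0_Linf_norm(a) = 4.75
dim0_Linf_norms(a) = [1.6, 4.75, 3.29]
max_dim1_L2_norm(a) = 5.13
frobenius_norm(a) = 6.65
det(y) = -0.00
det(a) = -28.06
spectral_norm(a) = 5.79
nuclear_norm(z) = 10.15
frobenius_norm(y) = 0.33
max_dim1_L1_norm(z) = 7.33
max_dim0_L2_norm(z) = 4.88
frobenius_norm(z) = 6.63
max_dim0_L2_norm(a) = 4.88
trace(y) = 0.06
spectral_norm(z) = 5.84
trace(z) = 2.12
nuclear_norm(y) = 0.43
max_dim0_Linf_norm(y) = 0.27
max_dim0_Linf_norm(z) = 4.77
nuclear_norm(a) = 10.30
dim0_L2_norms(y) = [0.29, 0.11, 0.12]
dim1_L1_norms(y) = [0.19, 0.13, 0.4]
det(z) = -25.50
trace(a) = 2.18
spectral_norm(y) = 0.31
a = z + y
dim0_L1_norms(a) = [3.24, 6.29, 6.56]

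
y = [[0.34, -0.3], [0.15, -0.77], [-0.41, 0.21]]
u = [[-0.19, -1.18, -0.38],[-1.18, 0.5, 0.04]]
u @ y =[[-0.09, 0.89], [-0.34, -0.02]]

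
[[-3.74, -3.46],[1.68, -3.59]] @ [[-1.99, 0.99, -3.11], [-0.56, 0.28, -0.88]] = [[9.38, -4.67, 14.68], [-1.33, 0.66, -2.07]]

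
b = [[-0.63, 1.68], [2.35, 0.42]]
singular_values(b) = [2.43, 1.73]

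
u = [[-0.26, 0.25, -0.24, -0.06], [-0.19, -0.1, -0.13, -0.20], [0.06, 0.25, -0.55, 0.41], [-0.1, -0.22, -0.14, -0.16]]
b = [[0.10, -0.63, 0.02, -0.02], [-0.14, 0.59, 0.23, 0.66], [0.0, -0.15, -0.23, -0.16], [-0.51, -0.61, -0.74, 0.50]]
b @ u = [[0.10, 0.10, 0.05, 0.13], [-0.13, -0.18, -0.26, -0.12], [0.03, -0.01, 0.17, -0.04], [0.15, -0.36, 0.54, -0.23]]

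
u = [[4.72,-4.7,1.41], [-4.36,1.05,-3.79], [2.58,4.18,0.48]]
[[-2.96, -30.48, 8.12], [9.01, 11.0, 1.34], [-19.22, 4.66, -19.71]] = u@[[-3.45,-3.97,-2.13], [-2.57,3.27,-3.53], [0.88,2.57,1.12]]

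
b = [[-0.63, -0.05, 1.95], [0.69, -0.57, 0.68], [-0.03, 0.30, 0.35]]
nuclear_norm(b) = 3.44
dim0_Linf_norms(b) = [0.69, 0.57, 1.95]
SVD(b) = [[-0.95, 0.24, -0.19], [-0.27, -0.96, 0.11], [-0.15, 0.15, 0.98]] @ diag([2.1377600433446005, 1.0107448764167086, 0.2950877697849663]) @ [[0.2, 0.07, -0.98], [-0.81, 0.57, -0.12], [0.55, 0.82, 0.17]]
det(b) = 0.64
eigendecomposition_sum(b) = [[-0.35+0.25j, -0.10-0.33j, 0.63+0.07j], [(0.31+0.36j), (-0.36+0.15j), 0.02-0.71j], [-0.04-0.11j, 0.09-0.00j, -0.07+0.16j]] + [[(-0.35-0.25j), -0.10+0.33j, (0.63-0.07j)], [0.31-0.36j, (-0.36-0.15j), (0.02+0.71j)], [(-0.04+0.11j), 0.09+0.00j, (-0.07-0.16j)]] + [[(0.07+0j), (0.16+0j), 0.69-0.00j],  [(0.06+0j), (0.15+0j), (0.63-0j)],  [(0.05+0j), 0.11+0.00j, 0.48-0.00j]]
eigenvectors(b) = [[-0.05+0.66j, (-0.05-0.66j), 0.65+0.00j],[0.73+0.00j, 0.73-0.00j, (0.6+0j)],[(-0.16-0.06j), -0.16+0.06j, 0.46+0.00j]]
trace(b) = -0.85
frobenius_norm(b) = 2.38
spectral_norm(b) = 2.14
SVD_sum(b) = [[-0.40, -0.15, 1.99], [-0.11, -0.04, 0.56], [-0.06, -0.02, 0.32]] + [[-0.2,0.14,-0.03],[0.78,-0.55,0.12],[-0.12,0.09,-0.02]] + [[-0.03, -0.05, -0.01], [0.02, 0.03, 0.01], [0.16, 0.24, 0.05]]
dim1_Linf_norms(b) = [1.95, 0.69, 0.35]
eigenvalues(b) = [(-0.77+0.56j), (-0.77-0.56j), (0.7+0j)]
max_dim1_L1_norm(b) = 2.63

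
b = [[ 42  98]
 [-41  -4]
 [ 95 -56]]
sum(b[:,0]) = 96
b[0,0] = 42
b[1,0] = -41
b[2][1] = -56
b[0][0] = 42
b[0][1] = 98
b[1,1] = -4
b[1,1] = -4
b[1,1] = -4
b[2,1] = -56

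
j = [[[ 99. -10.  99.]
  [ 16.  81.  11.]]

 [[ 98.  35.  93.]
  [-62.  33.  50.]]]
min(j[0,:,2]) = 11.0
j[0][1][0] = 16.0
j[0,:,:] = [[99.0, -10.0, 99.0], [16.0, 81.0, 11.0]]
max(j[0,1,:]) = 81.0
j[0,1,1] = 81.0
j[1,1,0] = -62.0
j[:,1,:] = [[16.0, 81.0, 11.0], [-62.0, 33.0, 50.0]]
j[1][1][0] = -62.0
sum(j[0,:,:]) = 296.0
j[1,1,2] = 50.0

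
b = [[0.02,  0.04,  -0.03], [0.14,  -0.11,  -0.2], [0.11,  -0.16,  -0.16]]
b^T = [[0.02, 0.14, 0.11], [0.04, -0.11, -0.16], [-0.03, -0.2, -0.16]]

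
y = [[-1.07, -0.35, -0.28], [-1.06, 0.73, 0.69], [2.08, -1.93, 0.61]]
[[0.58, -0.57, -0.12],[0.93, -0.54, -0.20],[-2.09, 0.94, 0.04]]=y @ [[-0.65, 0.52, 0.13], [0.37, 0.06, 0.07], [-0.04, -0.04, -0.16]]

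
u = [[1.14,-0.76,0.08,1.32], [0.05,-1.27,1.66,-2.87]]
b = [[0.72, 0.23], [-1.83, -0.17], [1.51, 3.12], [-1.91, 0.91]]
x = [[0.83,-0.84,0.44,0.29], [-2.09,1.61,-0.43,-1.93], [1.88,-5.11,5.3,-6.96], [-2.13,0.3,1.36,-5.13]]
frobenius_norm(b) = 4.52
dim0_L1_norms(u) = [1.19, 2.03, 1.74, 4.19]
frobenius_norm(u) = 4.03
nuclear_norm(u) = 5.36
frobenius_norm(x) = 12.31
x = b @ u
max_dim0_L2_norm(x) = 8.86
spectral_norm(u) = 3.65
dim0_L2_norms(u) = [1.14, 1.48, 1.66, 3.16]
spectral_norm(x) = 11.06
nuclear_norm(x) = 16.47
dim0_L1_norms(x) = [6.93, 7.86, 7.53, 14.31]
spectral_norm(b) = 3.70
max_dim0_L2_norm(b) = 3.26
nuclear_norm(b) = 6.30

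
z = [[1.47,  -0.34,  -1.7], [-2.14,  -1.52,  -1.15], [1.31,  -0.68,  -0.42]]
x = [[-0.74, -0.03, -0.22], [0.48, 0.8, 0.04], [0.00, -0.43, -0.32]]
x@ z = [[-1.31, 0.45, 1.38], [-0.95, -1.41, -1.75], [0.50, 0.87, 0.63]]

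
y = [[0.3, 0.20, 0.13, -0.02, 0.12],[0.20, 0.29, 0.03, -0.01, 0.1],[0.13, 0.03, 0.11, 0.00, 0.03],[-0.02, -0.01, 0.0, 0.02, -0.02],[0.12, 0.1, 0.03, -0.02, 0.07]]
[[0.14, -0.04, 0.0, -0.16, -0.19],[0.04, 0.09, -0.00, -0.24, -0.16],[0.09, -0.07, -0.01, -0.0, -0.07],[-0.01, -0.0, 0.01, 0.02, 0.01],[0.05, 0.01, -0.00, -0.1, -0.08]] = y @ [[0.48, -0.43, 0.56, 0.25, -0.56],[-0.28, 0.59, -0.26, -0.73, -0.23],[0.23, -0.35, -0.63, 0.08, 0.06],[0.08, -0.29, 0.56, 0.33, 0.15],[0.20, 0.08, -0.16, -0.78, 0.15]]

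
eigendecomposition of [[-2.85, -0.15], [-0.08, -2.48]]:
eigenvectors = [[-0.98, 0.35], [-0.2, -0.94]]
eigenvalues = [-2.88, -2.45]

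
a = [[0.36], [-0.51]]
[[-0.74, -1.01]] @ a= [[0.25]]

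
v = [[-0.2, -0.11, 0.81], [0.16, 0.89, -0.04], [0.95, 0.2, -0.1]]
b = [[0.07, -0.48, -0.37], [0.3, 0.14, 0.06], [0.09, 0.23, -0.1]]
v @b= [[0.03, 0.27, -0.01],[0.27, 0.04, -0.0],[0.12, -0.45, -0.33]]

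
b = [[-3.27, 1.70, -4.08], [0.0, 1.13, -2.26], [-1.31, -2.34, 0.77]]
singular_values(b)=[5.94, 2.92, 0.78]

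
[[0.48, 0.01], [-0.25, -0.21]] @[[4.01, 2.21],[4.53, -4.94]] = [[1.97, 1.01], [-1.95, 0.48]]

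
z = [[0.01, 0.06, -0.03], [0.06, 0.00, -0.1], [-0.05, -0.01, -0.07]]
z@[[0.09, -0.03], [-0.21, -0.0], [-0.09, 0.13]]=[[-0.01,  -0.00],[0.01,  -0.01],[0.00,  -0.01]]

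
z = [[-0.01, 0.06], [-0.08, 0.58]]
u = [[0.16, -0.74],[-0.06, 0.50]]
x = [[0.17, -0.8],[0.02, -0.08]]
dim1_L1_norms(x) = [0.97, 0.1]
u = z + x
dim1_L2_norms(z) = [0.06, 0.59]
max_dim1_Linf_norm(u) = 0.74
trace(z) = 0.57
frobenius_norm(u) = 0.91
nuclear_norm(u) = 0.95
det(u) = 0.04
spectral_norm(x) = 0.82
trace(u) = 0.66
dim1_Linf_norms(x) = [0.8, 0.08]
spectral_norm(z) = 0.59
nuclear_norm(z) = 0.59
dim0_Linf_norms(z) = [0.08, 0.58]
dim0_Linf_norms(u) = [0.16, 0.74]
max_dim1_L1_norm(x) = 0.97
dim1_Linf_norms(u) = [0.74, 0.5]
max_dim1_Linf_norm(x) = 0.8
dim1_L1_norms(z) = [0.07, 0.66]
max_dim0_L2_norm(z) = 0.58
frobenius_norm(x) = 0.82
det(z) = -0.00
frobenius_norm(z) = 0.59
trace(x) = 0.09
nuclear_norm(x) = 0.82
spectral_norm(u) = 0.91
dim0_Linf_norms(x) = [0.17, 0.8]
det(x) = 0.00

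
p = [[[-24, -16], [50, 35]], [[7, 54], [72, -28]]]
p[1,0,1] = 54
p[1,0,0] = 7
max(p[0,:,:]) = 50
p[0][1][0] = 50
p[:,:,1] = [[-16, 35], [54, -28]]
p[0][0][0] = -24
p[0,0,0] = -24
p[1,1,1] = -28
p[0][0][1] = -16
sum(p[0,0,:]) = -40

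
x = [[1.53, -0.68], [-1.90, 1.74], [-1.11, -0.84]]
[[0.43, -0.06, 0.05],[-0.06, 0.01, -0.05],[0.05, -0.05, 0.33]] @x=[[0.72, -0.44], [-0.06, 0.1], [-0.19, -0.4]]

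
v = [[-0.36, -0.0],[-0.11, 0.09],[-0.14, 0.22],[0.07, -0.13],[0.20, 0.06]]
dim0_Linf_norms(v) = [0.36, 0.22]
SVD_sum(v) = [[-0.34,0.09], [-0.13,0.03], [-0.19,0.05], [0.1,-0.03], [0.17,-0.05]] + [[-0.02, -0.09], [0.02, 0.06], [0.05, 0.17], [-0.03, -0.1], [0.03, 0.11]]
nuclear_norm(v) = 0.72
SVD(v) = [[-0.75,0.36],[-0.28,-0.22],[-0.41,-0.68],[0.22,0.41],[0.38,-0.43]] @ diag([0.4652381214009197, 0.2583669684679972]) @ [[0.97, -0.26],[-0.26, -0.97]]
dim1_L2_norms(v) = [0.36, 0.14, 0.26, 0.15, 0.21]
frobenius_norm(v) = 0.53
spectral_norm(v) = 0.47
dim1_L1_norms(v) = [0.36, 0.2, 0.36, 0.2, 0.26]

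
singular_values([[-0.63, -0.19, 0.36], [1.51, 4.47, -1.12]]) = [4.87, 0.59]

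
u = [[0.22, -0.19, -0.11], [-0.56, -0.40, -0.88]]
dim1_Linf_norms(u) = [0.22, 0.88]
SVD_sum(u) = [[-0.02, -0.02, -0.04], [-0.55, -0.41, -0.88]] + [[0.24, -0.17, -0.07],[-0.01, 0.01, 0.00]]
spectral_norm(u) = 1.12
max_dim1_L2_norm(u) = 1.12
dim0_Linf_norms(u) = [0.56, 0.4, 0.88]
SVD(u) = [[0.04, 1.00], [1.0, -0.04]] @ diag([1.118093340471875, 0.30735530252859433]) @ [[-0.49, -0.36, -0.79], [0.79, -0.56, -0.23]]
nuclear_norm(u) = 1.43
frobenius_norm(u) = 1.16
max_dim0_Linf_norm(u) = 0.88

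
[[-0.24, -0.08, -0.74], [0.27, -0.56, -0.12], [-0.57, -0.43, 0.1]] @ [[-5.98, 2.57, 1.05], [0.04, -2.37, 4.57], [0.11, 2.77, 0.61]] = [[1.35,-2.48,-1.07],[-1.65,1.69,-2.35],[3.40,-0.17,-2.50]]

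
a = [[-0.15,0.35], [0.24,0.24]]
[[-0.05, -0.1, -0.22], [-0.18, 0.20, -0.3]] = a @ [[-0.42, 0.79, -0.43], [-0.32, 0.05, -0.82]]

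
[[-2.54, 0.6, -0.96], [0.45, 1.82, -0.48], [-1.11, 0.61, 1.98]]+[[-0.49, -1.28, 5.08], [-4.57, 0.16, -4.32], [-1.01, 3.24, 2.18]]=[[-3.03, -0.68, 4.12], [-4.12, 1.98, -4.80], [-2.12, 3.85, 4.16]]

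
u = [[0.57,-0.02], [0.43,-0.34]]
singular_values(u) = [0.75, 0.25]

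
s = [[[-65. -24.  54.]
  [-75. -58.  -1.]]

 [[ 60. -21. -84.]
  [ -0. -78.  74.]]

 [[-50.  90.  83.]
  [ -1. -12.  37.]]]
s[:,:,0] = [[-65.0, -75.0], [60.0, -0.0], [-50.0, -1.0]]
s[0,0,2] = 54.0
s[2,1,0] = -1.0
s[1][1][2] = 74.0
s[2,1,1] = -12.0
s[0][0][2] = 54.0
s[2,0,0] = -50.0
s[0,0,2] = 54.0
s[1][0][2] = -84.0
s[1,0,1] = -21.0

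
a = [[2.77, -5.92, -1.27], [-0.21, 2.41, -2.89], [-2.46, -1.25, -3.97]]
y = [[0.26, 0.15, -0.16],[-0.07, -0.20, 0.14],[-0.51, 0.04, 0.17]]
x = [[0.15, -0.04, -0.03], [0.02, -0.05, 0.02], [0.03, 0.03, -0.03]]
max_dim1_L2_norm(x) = 0.16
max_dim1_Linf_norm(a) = 5.92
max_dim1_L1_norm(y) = 0.72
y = a @ x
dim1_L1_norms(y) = [0.57, 0.41, 0.72]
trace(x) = 0.07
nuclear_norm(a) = 14.50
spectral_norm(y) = 0.63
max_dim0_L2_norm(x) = 0.15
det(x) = 0.00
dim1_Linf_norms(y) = [0.26, 0.2, 0.51]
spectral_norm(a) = 6.95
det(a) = -81.52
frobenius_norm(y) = 0.69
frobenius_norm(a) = 9.05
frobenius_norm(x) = 0.18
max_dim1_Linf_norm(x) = 0.15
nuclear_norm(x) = 0.23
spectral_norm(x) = 0.16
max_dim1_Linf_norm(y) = 0.51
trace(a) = 1.21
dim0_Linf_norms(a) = [2.77, 5.92, 3.97]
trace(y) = 0.23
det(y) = -0.00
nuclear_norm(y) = 0.91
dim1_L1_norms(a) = [9.96, 5.51, 7.68]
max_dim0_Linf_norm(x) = 0.15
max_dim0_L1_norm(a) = 9.58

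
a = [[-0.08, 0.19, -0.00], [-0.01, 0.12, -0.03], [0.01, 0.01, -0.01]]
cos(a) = [[1.0,-0.0,0.00], [0.00,0.99,0.0], [0.00,-0.00,1.0]]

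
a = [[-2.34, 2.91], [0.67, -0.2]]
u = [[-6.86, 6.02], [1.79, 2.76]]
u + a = [[-9.2, 8.93], [2.46, 2.56]]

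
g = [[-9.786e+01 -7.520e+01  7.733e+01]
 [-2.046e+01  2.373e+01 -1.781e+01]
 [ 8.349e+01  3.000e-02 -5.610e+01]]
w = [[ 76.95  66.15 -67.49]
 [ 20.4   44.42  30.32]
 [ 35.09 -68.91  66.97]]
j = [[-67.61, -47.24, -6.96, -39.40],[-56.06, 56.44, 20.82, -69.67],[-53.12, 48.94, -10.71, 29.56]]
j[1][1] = 56.44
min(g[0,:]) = -97.86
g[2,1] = 0.03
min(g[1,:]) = -20.46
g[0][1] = -75.2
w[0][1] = 66.15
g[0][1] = -75.2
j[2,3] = 29.56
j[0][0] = -67.61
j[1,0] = -56.06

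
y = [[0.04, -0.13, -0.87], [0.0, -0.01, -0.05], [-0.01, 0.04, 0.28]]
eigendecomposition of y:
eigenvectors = [[-0.95, -0.98, 0.49], [-0.05, 0.17, 0.87], [0.30, -0.06, -0.11]]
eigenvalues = [0.31, 0.01, -0.0]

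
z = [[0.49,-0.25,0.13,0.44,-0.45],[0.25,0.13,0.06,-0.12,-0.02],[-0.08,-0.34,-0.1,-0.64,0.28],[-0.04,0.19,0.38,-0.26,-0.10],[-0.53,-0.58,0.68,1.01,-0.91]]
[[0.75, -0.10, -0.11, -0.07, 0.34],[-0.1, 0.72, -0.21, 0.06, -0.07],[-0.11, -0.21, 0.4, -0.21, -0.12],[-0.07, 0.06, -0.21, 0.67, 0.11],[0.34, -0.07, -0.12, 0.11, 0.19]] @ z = [[0.17, -0.37, 0.31, 0.77, -0.67],  [0.18, 0.24, 0.03, -0.08, 0.03],  [-0.07, -0.11, -0.23, -0.35, 0.3],  [-0.09, 0.16, 0.34, 0.03, -0.2],  [0.05, -0.14, 0.22, 0.4, -0.37]]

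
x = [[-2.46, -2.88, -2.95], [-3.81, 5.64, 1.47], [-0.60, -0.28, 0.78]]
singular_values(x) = [7.26, 4.34, 0.98]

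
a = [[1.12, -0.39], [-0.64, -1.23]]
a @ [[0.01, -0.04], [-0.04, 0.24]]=[[0.03,-0.14], [0.04,-0.27]]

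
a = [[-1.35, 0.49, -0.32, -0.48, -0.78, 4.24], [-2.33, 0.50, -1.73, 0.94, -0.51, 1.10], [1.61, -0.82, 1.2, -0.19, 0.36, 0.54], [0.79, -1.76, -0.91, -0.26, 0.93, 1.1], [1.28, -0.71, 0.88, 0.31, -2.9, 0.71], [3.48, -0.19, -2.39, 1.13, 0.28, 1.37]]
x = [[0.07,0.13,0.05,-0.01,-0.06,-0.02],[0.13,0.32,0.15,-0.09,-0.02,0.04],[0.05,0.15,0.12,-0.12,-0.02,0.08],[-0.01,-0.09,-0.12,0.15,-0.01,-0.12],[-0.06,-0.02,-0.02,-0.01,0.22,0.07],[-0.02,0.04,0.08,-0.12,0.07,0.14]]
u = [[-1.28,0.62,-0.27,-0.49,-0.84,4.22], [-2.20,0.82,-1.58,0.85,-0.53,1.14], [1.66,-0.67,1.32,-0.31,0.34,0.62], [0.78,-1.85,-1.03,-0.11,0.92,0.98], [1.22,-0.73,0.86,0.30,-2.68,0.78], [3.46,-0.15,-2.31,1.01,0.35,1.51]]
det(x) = -0.00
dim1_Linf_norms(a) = [4.24, 2.33, 1.61, 1.76, 2.9, 3.48]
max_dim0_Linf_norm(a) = 4.24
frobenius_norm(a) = 8.77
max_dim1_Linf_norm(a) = 4.24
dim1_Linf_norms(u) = [4.22, 2.2, 1.66, 1.85, 2.68, 3.46]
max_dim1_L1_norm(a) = 8.84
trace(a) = -1.44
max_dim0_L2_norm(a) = 4.92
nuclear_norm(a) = 18.85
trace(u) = -0.42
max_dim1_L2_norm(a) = 4.59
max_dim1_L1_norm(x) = 0.75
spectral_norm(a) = 5.17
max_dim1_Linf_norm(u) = 4.22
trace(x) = 1.02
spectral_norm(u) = 5.17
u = a + x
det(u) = 177.58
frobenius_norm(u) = 8.66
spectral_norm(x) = 0.53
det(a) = 227.87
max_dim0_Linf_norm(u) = 4.22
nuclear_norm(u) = 18.52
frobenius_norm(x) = 0.64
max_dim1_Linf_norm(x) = 0.32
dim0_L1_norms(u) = [10.6, 4.84, 7.37, 3.07, 5.66, 9.25]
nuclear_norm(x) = 1.02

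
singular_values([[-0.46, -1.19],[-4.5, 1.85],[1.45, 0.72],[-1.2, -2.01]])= [5.02, 2.87]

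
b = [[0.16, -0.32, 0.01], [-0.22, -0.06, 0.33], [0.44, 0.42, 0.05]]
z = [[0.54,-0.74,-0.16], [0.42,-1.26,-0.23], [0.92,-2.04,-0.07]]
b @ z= [[-0.04,0.26,0.05], [0.16,-0.43,0.03], [0.46,-0.96,-0.17]]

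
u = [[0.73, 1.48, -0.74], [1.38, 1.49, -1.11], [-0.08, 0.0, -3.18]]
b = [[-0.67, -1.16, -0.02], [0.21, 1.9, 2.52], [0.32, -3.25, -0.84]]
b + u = [[0.06, 0.32, -0.76], [1.59, 3.39, 1.41], [0.24, -3.25, -4.02]]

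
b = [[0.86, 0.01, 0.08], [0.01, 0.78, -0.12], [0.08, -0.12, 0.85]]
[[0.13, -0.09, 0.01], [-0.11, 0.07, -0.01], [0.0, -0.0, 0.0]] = b @ [[0.15, -0.11, 0.01],[-0.15, 0.1, -0.01],[-0.03, 0.02, -0.00]]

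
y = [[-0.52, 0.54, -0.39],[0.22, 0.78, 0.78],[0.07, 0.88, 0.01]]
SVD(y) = [[0.24,-0.83,-0.5], [0.76,0.48,-0.44], [0.61,-0.27,0.75]] @ diag([1.3545346695310765, 0.9251262803988782, 0.26091606764182596]) @ [[0.06, 0.93, 0.37], [0.56, -0.34, 0.75], [0.82, 0.16, -0.54]]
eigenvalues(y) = [1.34, -0.73, -0.33]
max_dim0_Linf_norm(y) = 0.88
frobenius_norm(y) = 1.66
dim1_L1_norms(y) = [1.45, 1.78, 0.96]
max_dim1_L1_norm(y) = 1.78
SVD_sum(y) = [[0.02, 0.30, 0.12], [0.07, 0.95, 0.38], [0.05, 0.76, 0.31]] + [[-0.43, 0.26, -0.58], [0.25, -0.15, 0.34], [-0.14, 0.09, -0.19]] + [[-0.11,-0.02,0.07], [-0.09,-0.02,0.06], [0.16,0.03,-0.11]]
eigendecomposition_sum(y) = [[0.02, 0.14, 0.08], [0.13, 0.96, 0.53], [0.09, 0.65, 0.35]] + [[-0.39, 0.66, -0.90], [0.10, -0.16, 0.22], [-0.08, 0.13, -0.18]] + [[-0.15, -0.27, 0.43], [-0.01, -0.02, 0.03], [0.06, 0.10, -0.16]]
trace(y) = 0.27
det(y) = 0.33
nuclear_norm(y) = 2.54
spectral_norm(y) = 1.35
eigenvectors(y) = [[-0.12, -0.95, -0.93],[-0.82, 0.24, -0.06],[-0.55, -0.19, 0.36]]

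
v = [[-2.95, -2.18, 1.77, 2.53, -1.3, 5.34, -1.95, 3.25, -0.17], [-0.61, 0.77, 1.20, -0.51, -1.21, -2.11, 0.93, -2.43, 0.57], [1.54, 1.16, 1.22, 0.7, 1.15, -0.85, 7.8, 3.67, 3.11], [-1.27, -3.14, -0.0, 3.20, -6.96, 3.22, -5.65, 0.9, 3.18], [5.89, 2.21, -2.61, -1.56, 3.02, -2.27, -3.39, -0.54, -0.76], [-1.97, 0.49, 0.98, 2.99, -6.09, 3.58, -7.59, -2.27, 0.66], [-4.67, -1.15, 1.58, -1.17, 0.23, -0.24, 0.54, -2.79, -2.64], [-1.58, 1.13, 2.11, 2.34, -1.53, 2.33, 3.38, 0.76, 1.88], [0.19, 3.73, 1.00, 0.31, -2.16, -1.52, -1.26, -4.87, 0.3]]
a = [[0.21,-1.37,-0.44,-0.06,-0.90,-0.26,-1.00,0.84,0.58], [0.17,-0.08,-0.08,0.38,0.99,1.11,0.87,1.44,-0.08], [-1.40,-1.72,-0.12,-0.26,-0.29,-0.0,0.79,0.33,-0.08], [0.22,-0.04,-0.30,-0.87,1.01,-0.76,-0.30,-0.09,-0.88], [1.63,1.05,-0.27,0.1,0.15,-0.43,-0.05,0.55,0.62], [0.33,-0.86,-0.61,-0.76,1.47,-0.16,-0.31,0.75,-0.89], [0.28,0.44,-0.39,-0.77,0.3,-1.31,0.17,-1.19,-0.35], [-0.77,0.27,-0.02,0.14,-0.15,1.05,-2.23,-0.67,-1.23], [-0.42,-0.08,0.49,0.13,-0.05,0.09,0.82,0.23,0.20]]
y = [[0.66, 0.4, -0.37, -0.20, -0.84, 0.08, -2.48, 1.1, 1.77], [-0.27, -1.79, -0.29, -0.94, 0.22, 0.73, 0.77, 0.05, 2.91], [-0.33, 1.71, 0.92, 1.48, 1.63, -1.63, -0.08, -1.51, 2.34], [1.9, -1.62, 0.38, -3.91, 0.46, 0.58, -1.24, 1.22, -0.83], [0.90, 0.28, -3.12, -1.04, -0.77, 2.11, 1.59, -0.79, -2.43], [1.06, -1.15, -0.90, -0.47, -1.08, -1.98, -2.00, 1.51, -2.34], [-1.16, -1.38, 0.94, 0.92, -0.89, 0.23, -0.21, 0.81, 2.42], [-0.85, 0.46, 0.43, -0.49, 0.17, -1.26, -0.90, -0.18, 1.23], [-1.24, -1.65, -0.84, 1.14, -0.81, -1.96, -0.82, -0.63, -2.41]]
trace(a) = -1.17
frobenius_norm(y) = 12.35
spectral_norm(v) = 17.47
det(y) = -943.46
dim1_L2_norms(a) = [2.24, 2.29, 2.41, 1.83, 2.18, 2.33, 2.1, 2.96, 1.1]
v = y @ a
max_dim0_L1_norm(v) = 32.49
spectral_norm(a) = 3.37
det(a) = -0.00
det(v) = -0.15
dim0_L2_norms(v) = [8.72, 6.18, 4.67, 5.98, 10.3, 8.36, 13.41, 8.26, 5.63]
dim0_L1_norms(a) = [5.43, 5.91, 2.72, 3.47, 5.31, 5.17, 6.54, 6.09, 4.91]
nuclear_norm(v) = 52.91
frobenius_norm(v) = 25.05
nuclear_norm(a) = 15.37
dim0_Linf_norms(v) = [5.89, 3.73, 2.61, 3.2, 6.96, 5.34, 7.8, 4.87, 3.18]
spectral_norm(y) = 7.56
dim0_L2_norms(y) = [3.13, 3.89, 3.68, 4.7, 2.62, 4.17, 4.04, 3.0, 6.51]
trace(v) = 10.44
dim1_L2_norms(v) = [8.22, 3.96, 9.58, 11.11, 8.69, 11.27, 6.49, 6.08, 6.89]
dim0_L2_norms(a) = [2.39, 2.64, 1.07, 1.48, 2.28, 2.22, 2.87, 2.38, 1.99]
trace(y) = -9.67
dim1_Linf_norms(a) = [1.37, 1.44, 1.72, 1.01, 1.63, 1.47, 1.31, 2.23, 0.82]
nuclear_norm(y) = 30.19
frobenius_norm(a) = 6.63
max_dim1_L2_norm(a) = 2.96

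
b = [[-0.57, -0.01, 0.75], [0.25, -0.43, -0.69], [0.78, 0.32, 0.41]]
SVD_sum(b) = [[-0.39, 0.23, 0.77], [0.35, -0.21, -0.7], [-0.04, 0.03, 0.09]] + [[-0.22, -0.1, -0.08], [-0.15, -0.07, -0.05], [0.8, 0.36, 0.30]] + [[0.04, -0.14, 0.06], [0.05, -0.16, 0.07], [0.02, -0.07, 0.03]]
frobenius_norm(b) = 1.58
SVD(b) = [[-0.74, -0.26, 0.62], [0.67, -0.17, 0.72], [-0.08, 0.95, 0.31]] @ diag([1.2123966763044594, 0.9794284775883195, 0.24640242810274093]) @ [[0.43, -0.25, -0.87], [0.86, 0.39, 0.32], [0.26, -0.89, 0.39]]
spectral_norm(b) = 1.21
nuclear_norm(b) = 2.44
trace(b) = -0.59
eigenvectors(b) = [[-0.47, -0.6, 0.37], [0.38, 0.78, -0.93], [-0.80, 0.18, 0.01]]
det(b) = 0.29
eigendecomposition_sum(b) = [[0.22, 0.09, 0.33], [-0.18, -0.07, -0.27], [0.38, 0.16, 0.57]] + [[-1.27, -0.49, 0.51],[1.64, 0.64, -0.66],[0.39, 0.15, -0.16]] + [[0.48,0.39,-0.09],[-1.21,-0.99,0.24],[0.02,0.01,-0.00]]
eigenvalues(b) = [0.72, -0.79, -0.52]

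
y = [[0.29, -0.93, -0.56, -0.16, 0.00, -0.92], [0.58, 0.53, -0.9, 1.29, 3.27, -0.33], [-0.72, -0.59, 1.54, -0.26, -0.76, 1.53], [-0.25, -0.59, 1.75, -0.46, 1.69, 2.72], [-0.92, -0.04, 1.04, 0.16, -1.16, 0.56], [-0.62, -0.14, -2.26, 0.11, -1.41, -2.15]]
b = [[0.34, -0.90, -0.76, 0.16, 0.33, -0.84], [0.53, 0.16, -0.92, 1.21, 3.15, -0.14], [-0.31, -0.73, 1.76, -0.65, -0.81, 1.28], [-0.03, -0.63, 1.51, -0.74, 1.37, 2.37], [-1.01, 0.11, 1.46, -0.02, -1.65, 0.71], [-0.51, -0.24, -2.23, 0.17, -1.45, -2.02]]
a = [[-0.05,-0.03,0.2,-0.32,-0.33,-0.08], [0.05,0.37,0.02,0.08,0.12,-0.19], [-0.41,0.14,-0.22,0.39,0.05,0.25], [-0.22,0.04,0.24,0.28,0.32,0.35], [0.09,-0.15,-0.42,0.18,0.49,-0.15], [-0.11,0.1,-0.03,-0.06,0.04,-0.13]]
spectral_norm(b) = 5.17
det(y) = -2.94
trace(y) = -1.41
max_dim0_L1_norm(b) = 8.76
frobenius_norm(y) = 7.21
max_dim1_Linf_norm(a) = 0.49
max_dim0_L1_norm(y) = 8.29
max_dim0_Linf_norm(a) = 0.49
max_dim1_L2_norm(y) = 3.73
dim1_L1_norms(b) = [3.33, 6.11, 5.54, 6.65, 4.96, 6.62]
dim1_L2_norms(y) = [1.46, 3.73, 2.49, 3.73, 1.9, 3.48]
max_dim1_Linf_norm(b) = 3.15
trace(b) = -2.15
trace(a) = 0.74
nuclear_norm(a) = 2.76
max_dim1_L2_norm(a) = 0.71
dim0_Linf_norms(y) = [0.92, 0.93, 2.26, 1.29, 3.27, 2.72]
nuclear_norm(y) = 13.05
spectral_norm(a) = 0.96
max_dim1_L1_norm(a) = 1.48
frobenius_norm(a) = 1.37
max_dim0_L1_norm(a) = 1.35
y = a + b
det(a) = 0.00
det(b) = 0.05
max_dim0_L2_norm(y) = 4.18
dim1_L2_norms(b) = [1.53, 3.54, 2.54, 3.27, 2.53, 3.39]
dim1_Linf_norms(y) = [0.93, 3.27, 1.54, 2.72, 1.16, 2.26]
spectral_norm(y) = 5.42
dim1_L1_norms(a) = [1.01, 0.83, 1.46, 1.45, 1.48, 0.47]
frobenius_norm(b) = 7.07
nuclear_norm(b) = 12.69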